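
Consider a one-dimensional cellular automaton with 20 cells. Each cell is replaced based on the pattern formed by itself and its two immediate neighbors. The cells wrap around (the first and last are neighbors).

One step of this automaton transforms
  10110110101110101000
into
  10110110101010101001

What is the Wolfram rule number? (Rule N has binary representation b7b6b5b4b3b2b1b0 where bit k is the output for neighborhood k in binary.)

position 11: 111 → 0  (bit 7 = 0)
position 3: 110 → 1  (bit 6 = 1)
position 1: 101 → 0  (bit 5 = 0)
position 17: 100 → 0  (bit 4 = 0)
position 2: 011 → 1  (bit 3 = 1)
position 0: 010 → 1  (bit 2 = 1)
position 19: 001 → 1  (bit 1 = 1)
position 18: 000 → 0  (bit 0 = 0)
bits b7..b0 = 01001110 = 78

78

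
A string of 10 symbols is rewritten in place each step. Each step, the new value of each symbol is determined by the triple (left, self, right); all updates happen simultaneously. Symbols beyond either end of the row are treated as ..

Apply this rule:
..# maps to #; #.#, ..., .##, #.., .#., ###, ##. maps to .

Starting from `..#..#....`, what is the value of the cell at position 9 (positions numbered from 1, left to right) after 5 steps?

.#..#.....
#..#......
..#.......
.#........
#.........
position 9 holds .

.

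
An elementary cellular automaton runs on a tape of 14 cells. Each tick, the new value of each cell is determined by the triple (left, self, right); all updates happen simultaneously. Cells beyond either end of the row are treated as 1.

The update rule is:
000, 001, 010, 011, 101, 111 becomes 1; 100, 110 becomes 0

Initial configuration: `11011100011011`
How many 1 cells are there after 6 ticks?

10111001110111
01110011101111
11100111011111
11001110111111
10011101111111
00111011111111
count of 1: 11

11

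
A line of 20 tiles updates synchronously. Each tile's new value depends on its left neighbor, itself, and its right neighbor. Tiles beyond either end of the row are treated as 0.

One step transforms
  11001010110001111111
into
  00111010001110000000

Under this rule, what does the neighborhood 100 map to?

1

At position 2 the neighborhood is 100; the next row has 1 there.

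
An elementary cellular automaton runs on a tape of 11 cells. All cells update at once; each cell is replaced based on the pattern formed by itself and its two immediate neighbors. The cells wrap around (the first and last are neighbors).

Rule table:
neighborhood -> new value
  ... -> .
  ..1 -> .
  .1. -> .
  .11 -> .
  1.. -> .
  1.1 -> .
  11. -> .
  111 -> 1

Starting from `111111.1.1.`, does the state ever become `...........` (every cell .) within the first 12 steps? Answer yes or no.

yes

.1111......
..11.......
...........
all cells are . at step 3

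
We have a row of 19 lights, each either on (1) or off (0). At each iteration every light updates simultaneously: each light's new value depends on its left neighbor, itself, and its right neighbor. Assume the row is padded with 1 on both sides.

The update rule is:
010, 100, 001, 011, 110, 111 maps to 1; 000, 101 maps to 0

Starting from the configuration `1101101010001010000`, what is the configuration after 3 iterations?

1101101011011011111

1101101011011011001
1101101011011011111
1101101011011011111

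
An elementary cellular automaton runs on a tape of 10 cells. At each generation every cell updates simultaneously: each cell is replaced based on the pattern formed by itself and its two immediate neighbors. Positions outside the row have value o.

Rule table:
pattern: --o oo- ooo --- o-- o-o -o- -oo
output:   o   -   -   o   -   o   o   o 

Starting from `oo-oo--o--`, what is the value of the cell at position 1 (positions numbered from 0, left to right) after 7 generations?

--oo--oo-o
-oo--oo-oo
oo--oo-oo-
---oo-oo-o
-ooo-oo-oo
oo--oo-oo-  (repeats generation 3; period 3)
generation 7: ---oo-oo-o
position 1 holds -

-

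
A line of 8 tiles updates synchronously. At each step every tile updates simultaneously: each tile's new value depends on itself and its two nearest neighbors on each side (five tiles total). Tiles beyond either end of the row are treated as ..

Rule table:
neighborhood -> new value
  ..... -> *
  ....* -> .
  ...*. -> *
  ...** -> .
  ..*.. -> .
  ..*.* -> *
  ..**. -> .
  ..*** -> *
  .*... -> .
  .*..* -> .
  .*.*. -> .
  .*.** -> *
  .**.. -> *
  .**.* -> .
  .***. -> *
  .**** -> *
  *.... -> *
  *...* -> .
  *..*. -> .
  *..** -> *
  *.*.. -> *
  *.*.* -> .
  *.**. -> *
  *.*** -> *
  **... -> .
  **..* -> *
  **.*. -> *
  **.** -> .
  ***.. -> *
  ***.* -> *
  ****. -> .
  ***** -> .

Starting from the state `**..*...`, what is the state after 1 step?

.**...**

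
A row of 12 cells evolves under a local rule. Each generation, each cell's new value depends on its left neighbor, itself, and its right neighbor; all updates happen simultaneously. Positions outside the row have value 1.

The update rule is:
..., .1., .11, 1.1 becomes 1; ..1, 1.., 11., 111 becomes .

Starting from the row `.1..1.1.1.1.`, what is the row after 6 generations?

..1..11.1.11

11..11111111
....1.......
.11.1.11111.
11.1111....1
..11....11.1
..1..11.1.11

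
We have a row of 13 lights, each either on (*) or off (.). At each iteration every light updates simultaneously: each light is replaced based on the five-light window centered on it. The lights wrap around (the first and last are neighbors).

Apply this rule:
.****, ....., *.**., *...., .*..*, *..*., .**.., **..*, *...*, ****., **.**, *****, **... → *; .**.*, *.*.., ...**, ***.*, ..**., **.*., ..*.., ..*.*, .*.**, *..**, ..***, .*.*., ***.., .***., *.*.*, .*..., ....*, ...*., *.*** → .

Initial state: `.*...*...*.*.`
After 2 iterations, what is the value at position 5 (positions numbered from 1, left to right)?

.

*..*...*....*
***..*...*...
position 5 holds .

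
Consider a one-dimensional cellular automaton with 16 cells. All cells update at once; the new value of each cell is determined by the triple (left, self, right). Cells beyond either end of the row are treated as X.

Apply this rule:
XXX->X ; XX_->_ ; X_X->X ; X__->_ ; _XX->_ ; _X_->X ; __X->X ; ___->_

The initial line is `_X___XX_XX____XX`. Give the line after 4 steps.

XX__X__X_____X_X
X__XX_XX____XXX_
__X__X_____X_X_X
_XX_XX____XXXXX_

_XX_XX____XXXXX_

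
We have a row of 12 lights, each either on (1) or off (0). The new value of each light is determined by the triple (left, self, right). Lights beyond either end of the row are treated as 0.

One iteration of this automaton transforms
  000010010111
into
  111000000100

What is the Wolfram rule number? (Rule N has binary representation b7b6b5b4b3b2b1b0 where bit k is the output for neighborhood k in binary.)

9

position 10: 111 → 0  (bit 7 = 0)
position 11: 110 → 0  (bit 6 = 0)
position 8: 101 → 0  (bit 5 = 0)
position 5: 100 → 0  (bit 4 = 0)
position 9: 011 → 1  (bit 3 = 1)
position 4: 010 → 0  (bit 2 = 0)
position 3: 001 → 0  (bit 1 = 0)
position 0: 000 → 1  (bit 0 = 1)
bits b7..b0 = 00001001 = 9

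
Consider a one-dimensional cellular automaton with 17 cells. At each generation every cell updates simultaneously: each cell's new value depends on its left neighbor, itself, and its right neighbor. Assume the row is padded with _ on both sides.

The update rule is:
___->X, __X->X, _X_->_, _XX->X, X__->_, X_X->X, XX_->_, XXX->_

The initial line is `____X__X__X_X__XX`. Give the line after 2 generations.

X____X__X_X__XX__

XXXX__X__X_X__XX_
X____X__X_X__XX__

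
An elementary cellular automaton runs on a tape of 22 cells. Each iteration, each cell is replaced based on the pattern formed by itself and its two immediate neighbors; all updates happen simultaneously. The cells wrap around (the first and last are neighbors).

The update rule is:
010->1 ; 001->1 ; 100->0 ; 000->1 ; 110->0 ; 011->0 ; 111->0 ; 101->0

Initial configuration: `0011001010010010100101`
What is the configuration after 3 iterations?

0100001110111111101111

0100011010110110101101
0101100010000000100001
0100001110111111101111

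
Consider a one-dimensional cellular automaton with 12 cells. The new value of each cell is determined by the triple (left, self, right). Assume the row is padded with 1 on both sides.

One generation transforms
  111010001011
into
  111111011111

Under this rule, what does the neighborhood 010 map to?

At position 4 the neighborhood is 010; the next row has 1 there.

1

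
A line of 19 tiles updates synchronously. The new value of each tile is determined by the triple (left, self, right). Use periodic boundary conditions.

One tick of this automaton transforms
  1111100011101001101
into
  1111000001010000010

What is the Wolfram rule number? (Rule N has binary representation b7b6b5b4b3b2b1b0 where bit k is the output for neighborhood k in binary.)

position 0: 111 → 1  (bit 7 = 1)
position 4: 110 → 0  (bit 6 = 0)
position 11: 101 → 1  (bit 5 = 1)
position 5: 100 → 0  (bit 4 = 0)
position 8: 011 → 0  (bit 3 = 0)
position 12: 010 → 0  (bit 2 = 0)
position 7: 001 → 0  (bit 1 = 0)
position 6: 000 → 0  (bit 0 = 0)
bits b7..b0 = 10100000 = 160

160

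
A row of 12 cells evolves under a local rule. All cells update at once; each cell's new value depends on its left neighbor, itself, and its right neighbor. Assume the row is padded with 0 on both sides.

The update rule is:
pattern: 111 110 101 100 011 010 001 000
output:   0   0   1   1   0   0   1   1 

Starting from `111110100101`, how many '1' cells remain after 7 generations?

4

000001011010
111110100101  (repeats generation 0; period 2)
generation 7: 000001011010
count of 1: 4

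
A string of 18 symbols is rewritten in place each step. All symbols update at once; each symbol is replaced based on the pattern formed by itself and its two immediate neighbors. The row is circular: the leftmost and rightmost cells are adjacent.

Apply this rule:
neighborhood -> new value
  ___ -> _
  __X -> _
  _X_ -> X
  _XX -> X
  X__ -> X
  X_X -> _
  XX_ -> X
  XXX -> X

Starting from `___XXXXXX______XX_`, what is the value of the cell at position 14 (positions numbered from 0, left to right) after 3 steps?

_

step 1: ___XXXXXXX_____XXX
step 2: X__XXXXXXXX____XXX
step 3: XX_XXXXXXXXX___XXX
position 14 holds _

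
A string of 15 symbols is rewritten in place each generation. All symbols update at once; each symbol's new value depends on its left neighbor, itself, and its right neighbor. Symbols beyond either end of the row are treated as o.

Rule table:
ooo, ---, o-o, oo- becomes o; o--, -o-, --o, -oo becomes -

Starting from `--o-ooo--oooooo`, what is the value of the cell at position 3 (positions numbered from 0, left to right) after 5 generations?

o

---o-oo---ooooo
-o--o-o-o--oooo
o----o-o----ooo
o-oo--o--oo--oo
oo-o------o---o
position 3 holds o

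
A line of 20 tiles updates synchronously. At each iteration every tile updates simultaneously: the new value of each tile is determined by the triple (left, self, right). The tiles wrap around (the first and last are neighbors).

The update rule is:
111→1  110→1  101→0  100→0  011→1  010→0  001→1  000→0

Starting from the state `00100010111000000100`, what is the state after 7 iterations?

00111111111000010001

iteration 1: 01000100111000001000
iteration 2: 10001001111000010000
iteration 3: 00010011111000100001
iteration 4: 00100111111001000010
iteration 5: 01001111111010000100
iteration 6: 10011111111000001000
iteration 7: 00111111111000010001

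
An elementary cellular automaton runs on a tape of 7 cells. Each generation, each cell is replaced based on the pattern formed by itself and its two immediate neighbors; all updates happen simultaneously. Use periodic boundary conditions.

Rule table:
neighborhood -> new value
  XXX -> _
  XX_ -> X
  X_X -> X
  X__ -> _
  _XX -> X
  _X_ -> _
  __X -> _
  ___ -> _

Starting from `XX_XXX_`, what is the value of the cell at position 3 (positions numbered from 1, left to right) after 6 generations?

_

generation 1: XXXX_XX
generation 2: ___XXX_
generation 3: ___X_X_
generation 4: ____X__
generation 5: _______
generation 6: _______
position 3 holds _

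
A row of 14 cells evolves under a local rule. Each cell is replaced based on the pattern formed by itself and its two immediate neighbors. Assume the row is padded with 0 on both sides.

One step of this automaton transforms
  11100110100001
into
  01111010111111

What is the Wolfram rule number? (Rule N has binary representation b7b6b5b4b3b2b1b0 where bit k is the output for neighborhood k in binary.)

position 1: 111 → 1  (bit 7 = 1)
position 2: 110 → 1  (bit 6 = 1)
position 7: 101 → 0  (bit 5 = 0)
position 3: 100 → 1  (bit 4 = 1)
position 0: 011 → 0  (bit 3 = 0)
position 8: 010 → 1  (bit 2 = 1)
position 4: 001 → 1  (bit 1 = 1)
position 10: 000 → 1  (bit 0 = 1)
bits b7..b0 = 11010111 = 215

215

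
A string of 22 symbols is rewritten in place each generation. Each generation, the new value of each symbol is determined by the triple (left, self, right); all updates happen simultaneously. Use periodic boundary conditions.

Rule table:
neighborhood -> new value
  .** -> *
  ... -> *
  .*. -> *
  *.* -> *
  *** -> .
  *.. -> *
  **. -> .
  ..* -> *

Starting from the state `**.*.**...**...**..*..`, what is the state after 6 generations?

*.****.****.****.*****
.**...**...**...**....
**.****.****.****.****
..**...**...**...**...
***.****.****.****.***
...**...**...**...**..

...**...**...**...**..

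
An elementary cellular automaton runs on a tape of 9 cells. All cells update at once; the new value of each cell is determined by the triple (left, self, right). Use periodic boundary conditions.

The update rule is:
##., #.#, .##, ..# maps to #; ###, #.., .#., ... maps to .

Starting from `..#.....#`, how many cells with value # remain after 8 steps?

step 1: .#.....#.
step 2: #.....#..
step 3: .....#..#
step 4: ....#..#.
step 5: ...#..#..
step 6: ..#..#...
step 7: .#..#....
step 8: #..#.....
count of #: 2

2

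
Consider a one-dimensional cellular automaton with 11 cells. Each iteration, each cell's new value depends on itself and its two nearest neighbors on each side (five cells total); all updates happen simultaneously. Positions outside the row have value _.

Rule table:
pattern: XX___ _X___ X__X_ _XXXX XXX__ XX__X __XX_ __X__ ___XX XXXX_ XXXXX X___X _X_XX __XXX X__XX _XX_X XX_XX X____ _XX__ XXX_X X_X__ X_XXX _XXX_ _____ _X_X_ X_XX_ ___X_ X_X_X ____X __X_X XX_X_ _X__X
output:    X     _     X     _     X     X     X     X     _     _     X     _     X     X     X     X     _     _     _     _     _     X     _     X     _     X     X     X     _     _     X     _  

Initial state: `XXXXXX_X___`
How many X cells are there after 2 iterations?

7

iteration 1: X_XX__X___X
iteration 2: _XX_XXX__XX
count of X: 7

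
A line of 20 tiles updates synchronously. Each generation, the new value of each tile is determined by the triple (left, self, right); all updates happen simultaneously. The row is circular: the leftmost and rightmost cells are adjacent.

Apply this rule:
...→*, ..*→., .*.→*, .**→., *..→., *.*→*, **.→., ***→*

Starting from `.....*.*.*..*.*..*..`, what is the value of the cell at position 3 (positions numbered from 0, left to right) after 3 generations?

generation 1: ****.*****..***..*.*
generation 2: ***.*.***....*...**.
generation 3: .*.***.*..**.*.*...*
position 3 holds *

*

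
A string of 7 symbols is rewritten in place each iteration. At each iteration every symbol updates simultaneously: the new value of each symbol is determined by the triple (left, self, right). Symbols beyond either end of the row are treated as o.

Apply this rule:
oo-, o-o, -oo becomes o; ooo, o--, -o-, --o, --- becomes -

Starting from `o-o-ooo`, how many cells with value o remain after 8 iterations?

1

oo-oo--
-oooo--
oo--o--
-o-----
o------
o------  (fixed point — unchanged through iteration 8)
count of o: 1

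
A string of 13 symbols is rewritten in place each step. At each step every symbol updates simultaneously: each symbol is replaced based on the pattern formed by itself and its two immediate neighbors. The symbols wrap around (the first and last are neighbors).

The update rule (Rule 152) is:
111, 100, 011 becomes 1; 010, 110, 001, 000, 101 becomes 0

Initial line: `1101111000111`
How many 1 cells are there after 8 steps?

step 1: 1001110100111
step 2: 0101100010111
step 3: 0001010000110
step 4: 0000001000101
step 5: 1000000100000
step 6: 0100000010000
step 7: 0010000001000
step 8: 0001000000100
count of 1: 2

2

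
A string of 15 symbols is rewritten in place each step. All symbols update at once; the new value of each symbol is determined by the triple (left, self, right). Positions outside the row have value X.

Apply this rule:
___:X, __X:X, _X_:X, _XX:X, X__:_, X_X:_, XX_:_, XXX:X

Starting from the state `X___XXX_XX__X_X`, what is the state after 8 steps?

_X_X_XX__XXXXXX

__XXXX__X__XX_X
_XXXX__XX_XX__X
_XXX__XX__X__XX
_XX__XX__XX_XXX
_X__XX__XX__XXX
_X_XX__XX__XXXX
_X_X__XX__XXXXX
_X_X_XX__XXXXXX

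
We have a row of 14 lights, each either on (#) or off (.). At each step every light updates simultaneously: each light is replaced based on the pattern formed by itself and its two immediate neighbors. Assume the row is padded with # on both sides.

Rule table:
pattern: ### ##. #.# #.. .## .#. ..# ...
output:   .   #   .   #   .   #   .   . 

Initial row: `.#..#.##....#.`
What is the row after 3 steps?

.##.#..##...#.
..#.##..##..#.
#.#..##..##.#.

#.#..##..##.#.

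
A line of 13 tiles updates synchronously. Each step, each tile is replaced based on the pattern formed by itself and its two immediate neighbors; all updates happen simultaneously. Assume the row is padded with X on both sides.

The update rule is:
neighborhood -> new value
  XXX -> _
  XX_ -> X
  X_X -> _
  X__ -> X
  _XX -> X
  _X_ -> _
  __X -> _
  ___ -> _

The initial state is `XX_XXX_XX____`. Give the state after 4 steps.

XX_______X_X_

_X_X_X_XXX___
_______X_XX__
X________XXX_
XX_______X_X_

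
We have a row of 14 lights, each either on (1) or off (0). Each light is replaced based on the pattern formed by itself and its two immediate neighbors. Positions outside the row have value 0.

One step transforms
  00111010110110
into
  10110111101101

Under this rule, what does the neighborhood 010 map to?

At position 6 the neighborhood is 010; the next row has 1 there.

1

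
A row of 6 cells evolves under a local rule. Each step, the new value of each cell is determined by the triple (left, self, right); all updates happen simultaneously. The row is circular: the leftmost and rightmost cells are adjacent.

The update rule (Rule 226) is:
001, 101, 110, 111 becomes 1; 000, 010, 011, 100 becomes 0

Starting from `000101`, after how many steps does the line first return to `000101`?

001010
010100
101000
010001
100010
000101

6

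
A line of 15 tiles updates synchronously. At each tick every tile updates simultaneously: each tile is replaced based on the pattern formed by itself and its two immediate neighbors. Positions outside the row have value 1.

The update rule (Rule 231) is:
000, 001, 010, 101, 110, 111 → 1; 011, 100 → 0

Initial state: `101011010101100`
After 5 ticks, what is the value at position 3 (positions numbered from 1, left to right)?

111101111110101
111110111111110
111111011111111
111111101111111
111111110111111
position 3 holds 1

1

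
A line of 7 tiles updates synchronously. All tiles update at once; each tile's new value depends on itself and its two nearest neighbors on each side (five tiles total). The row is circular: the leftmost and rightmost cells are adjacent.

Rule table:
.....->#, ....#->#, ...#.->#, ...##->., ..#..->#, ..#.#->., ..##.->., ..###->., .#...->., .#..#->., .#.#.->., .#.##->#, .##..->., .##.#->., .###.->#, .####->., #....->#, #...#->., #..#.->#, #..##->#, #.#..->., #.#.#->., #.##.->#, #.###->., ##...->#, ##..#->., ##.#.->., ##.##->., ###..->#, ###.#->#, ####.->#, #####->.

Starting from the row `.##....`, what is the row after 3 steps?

...####
#....##
####..#

####..#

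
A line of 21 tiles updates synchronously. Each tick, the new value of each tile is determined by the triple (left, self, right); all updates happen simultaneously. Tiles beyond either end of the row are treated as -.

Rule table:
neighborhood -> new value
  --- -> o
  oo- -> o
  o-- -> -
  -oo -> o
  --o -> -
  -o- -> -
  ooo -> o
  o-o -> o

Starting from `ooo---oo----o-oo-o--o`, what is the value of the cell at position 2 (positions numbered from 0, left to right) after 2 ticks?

o

ooo-o-oo-oo--oooo----
oooo-oooooo--oooo-ooo
position 2 holds o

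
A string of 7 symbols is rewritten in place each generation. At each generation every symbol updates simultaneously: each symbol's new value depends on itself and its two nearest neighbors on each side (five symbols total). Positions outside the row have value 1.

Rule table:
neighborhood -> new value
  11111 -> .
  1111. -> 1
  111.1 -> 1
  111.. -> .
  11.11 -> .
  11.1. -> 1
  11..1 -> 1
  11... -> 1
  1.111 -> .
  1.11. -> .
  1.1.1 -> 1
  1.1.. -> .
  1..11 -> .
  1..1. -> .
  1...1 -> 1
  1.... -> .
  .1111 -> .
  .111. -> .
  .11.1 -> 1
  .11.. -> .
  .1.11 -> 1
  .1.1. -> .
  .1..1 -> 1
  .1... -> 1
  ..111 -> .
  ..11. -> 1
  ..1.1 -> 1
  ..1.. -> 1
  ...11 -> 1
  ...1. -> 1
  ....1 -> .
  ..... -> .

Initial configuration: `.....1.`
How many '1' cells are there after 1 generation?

generation 1: 1...111
count of 1: 4

4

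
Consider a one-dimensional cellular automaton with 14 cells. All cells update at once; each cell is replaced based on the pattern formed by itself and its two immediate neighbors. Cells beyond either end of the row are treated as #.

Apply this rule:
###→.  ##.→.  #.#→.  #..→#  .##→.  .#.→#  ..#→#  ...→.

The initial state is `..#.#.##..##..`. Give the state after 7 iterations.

iteration 1: ###.#...##..##
iteration 2: ....##.#..##..
iteration 3: #..#...###..##
iteration 4: .####.#...##..
iteration 5: ......##.#..##
iteration 6: #....#...###..
iteration 7: .#..###.#...##

.#..###.#...##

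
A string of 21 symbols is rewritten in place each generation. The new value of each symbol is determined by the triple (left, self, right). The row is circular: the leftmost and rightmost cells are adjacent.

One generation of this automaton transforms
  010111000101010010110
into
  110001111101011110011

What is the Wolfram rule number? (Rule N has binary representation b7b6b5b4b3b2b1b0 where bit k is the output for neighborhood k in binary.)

87

position 4: 111 → 0  (bit 7 = 0)
position 5: 110 → 1  (bit 6 = 1)
position 2: 101 → 0  (bit 5 = 0)
position 6: 100 → 1  (bit 4 = 1)
position 3: 011 → 0  (bit 3 = 0)
position 1: 010 → 1  (bit 2 = 1)
position 0: 001 → 1  (bit 1 = 1)
position 7: 000 → 1  (bit 0 = 1)
bits b7..b0 = 01010111 = 87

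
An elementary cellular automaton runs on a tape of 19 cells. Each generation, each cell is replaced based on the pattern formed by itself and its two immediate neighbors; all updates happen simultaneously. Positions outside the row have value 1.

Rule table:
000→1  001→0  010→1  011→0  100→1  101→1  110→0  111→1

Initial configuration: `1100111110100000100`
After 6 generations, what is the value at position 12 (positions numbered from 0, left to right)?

1

generation 1: 1010011101111110110
generation 2: 0111001010111101001
generation 3: 1010101111011011100
generation 4: 0111110110100101010
generation 5: 1011101001110111111
generation 6: 0101011100101011111
position 12 holds 1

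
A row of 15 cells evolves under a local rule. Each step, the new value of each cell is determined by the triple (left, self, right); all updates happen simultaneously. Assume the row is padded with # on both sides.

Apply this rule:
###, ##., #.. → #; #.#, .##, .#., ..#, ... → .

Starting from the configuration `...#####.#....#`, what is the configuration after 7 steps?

#...####..#....
##...####..#...
###...####..#..
####...####..#.
#####...####...
######...####..
#######...####.

#######...####.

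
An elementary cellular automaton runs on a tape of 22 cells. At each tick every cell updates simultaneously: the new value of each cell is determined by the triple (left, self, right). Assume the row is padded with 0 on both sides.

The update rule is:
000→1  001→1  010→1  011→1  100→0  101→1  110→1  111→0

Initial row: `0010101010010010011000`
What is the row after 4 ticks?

1110000010111111101011

1111111110110110111011
1000000011111111101111
1011111110000000111001
1110000010111111101011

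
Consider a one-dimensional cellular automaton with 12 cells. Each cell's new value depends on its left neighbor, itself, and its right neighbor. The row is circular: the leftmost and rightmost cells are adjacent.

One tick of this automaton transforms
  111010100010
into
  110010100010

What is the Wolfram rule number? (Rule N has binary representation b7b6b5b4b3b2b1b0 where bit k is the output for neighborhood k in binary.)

140

position 1: 111 → 1  (bit 7 = 1)
position 2: 110 → 0  (bit 6 = 0)
position 3: 101 → 0  (bit 5 = 0)
position 7: 100 → 0  (bit 4 = 0)
position 0: 011 → 1  (bit 3 = 1)
position 4: 010 → 1  (bit 2 = 1)
position 9: 001 → 0  (bit 1 = 0)
position 8: 000 → 0  (bit 0 = 0)
bits b7..b0 = 10001100 = 140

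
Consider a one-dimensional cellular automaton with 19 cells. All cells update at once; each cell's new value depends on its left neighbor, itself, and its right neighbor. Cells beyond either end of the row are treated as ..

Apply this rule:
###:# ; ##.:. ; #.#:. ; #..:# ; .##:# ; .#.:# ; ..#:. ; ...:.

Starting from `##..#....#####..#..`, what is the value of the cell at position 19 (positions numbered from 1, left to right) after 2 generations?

generation 1: #.#.##...####.#.##.
generation 2: #.#.#.#..###..#.#.#
position 19 holds #

#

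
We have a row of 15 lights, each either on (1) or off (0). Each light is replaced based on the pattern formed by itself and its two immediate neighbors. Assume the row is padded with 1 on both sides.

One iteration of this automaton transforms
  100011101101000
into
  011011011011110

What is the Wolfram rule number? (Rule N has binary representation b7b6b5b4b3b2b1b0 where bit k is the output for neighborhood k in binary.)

position 5: 111 → 1  (bit 7 = 1)
position 0: 110 → 0  (bit 6 = 0)
position 7: 101 → 1  (bit 5 = 1)
position 1: 100 → 1  (bit 4 = 1)
position 4: 011 → 1  (bit 3 = 1)
position 11: 010 → 1  (bit 2 = 1)
position 3: 001 → 0  (bit 1 = 0)
position 2: 000 → 1  (bit 0 = 1)
bits b7..b0 = 10111101 = 189

189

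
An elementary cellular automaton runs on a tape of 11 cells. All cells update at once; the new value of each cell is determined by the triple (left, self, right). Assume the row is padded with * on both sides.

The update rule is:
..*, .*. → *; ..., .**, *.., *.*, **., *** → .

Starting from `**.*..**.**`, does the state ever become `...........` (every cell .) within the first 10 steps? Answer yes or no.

...*.*.....
..**.*....*
.*...*...*.
.*..**..**.
.*.*...*...
.*.*..**..*
.*.*.*...*.
.*.*.*..**.
.*.*.*.*...
.*.*.*.*..*
step 10 is .*.*.*.*..*, still not uniform .

no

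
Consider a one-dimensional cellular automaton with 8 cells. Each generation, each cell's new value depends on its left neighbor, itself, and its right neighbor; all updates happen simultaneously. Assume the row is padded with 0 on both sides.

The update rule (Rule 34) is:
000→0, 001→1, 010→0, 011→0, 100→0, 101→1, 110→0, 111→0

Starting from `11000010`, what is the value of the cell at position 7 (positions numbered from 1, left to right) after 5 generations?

00000100
00001000
00010000
00100000
01000000
position 7 holds 0

0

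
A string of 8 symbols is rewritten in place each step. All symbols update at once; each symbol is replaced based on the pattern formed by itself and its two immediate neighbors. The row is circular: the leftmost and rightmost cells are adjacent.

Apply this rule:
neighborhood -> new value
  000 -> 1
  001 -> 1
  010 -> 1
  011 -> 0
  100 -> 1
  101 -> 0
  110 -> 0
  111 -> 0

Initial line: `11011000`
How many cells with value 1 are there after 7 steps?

3

00000111
11111000
00000111  (repeats step 1; period 2)
step 7: 00000111
count of 1: 3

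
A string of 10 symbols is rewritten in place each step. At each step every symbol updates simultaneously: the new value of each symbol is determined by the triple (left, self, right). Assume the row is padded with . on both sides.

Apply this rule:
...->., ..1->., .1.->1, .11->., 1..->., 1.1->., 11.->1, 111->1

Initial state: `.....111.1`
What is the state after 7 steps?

.......1.1

step 1: ......11.1
step 2: .......1.1
step 3: .......1.1  (fixed point — unchanged through step 7)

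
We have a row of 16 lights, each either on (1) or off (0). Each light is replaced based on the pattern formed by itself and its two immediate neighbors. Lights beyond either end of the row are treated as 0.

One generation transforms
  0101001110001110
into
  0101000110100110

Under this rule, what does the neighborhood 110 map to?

1

At position 8 the neighborhood is 110; the next row has 1 there.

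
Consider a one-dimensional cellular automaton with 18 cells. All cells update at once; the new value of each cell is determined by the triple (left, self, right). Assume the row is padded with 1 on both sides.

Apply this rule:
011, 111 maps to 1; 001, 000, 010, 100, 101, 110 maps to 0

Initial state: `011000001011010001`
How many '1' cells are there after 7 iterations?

1

010000000010000001
000000000000000001
000000000000000001  (fixed point — unchanged through iteration 7)
count of 1: 1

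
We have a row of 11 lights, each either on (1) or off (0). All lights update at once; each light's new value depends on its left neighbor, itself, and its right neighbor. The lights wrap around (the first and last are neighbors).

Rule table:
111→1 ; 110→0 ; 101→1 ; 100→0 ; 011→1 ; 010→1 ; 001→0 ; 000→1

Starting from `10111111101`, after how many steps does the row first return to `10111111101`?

11

01111111011
11111110110
11111101101
11111011011
11110110111
11101101111
11011011111
10110111111
01101111111
11011111110
10111111101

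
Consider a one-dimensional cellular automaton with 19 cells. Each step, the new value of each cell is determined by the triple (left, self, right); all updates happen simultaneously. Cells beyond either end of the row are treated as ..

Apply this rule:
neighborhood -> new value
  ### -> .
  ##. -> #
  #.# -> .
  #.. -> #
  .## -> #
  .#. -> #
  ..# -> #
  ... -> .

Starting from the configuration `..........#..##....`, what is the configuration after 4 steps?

step 1: .........#######...
step 2: ........##.....##..
step 3: .......####...####.
step 4: ......##..##.##..##

......##..##.##..##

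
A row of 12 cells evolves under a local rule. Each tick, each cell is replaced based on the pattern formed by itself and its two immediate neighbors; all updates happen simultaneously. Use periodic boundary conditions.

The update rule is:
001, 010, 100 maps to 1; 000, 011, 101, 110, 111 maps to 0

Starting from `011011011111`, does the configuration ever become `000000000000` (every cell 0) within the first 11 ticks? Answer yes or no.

yes

000000000000
all cells are 0 at tick 1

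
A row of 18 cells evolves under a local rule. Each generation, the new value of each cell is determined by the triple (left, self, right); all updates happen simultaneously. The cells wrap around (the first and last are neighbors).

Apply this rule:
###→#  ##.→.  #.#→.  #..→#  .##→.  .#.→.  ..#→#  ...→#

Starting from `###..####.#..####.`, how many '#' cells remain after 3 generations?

14

.#.##.##...##.##..
#.......###.....##
.#######.#.#####.#
count of #: 14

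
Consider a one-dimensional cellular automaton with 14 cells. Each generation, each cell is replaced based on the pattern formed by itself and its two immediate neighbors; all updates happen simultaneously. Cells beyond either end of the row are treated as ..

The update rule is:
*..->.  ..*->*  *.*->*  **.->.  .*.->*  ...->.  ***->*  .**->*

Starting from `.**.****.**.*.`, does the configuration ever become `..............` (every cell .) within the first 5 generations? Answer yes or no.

no

**.****.**.**.
*.****.**.**..
*****.**.**...
****.**.**....
***.**.**.....
generation 5 is ***.**.**....., still not uniform .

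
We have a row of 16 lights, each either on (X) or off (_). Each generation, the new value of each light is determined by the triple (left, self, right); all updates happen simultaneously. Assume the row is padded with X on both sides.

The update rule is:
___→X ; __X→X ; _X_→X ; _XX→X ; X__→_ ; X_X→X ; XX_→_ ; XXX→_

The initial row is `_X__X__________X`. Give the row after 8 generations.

generation 1: XX_XX_XXXXXXXXXX
generation 2: __XX_XX_________
generation 3: _XX_XX__XXXXXXXX
generation 4: XX_XX__XX_______
generation 5: __XX__XX__XXXXXX
generation 6: _XX__XX__XX_____
generation 7: XX__XX__XX__XXXX
generation 8: ___XX__XX__XX___

___XX__XX__XX___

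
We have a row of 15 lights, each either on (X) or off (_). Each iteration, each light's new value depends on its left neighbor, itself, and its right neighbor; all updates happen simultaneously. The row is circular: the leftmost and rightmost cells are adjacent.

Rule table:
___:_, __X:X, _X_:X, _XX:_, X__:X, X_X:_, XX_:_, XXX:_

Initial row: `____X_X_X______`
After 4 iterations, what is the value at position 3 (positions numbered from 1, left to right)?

___XX_X_XX_____
__X___X___X____
_XXX_XXX_XXX___
X___________X__
position 3 holds _

_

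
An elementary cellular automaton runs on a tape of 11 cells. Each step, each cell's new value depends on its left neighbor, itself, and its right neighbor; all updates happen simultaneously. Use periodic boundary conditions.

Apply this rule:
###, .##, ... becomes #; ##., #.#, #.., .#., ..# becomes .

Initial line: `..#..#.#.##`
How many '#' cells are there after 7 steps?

.........#.
########...
#######..#.
######.....
#####..###.
####...##..
###..#.#...
count of #: 5

5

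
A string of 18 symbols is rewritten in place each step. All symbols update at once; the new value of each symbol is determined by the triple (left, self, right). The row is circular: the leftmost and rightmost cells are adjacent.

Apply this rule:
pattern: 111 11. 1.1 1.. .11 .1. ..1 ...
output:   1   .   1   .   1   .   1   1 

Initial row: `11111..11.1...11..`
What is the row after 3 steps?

1111..11.1..111..1
111..11.1..111..11
11..11.1..111..111

11..11.1..111..111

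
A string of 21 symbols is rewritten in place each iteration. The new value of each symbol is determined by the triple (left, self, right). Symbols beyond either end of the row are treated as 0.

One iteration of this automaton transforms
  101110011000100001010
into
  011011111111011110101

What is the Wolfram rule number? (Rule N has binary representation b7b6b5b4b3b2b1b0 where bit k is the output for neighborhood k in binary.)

position 3: 111 → 0  (bit 7 = 0)
position 4: 110 → 1  (bit 6 = 1)
position 1: 101 → 1  (bit 5 = 1)
position 5: 100 → 1  (bit 4 = 1)
position 2: 011 → 1  (bit 3 = 1)
position 0: 010 → 0  (bit 2 = 0)
position 6: 001 → 1  (bit 1 = 1)
position 10: 000 → 1  (bit 0 = 1)
bits b7..b0 = 01111011 = 123

123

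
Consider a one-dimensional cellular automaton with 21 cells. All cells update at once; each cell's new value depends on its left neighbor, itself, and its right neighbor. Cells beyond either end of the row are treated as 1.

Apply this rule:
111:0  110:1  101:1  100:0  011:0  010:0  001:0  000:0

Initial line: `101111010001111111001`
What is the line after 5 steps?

110001100000000001000
010000100000000000000
100000000000000000000
100000000000000000000  (fixed point — unchanged through step 5)

100000000000000000000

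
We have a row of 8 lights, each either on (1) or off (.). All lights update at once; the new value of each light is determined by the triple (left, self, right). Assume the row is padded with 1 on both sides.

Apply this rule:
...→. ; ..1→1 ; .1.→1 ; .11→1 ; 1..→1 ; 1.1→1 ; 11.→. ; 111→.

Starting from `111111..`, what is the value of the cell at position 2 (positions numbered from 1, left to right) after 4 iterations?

iteration 1: ......11
iteration 2: 1....11.
iteration 3: .1..11.1
iteration 4: 11111.11
position 2 holds 1

1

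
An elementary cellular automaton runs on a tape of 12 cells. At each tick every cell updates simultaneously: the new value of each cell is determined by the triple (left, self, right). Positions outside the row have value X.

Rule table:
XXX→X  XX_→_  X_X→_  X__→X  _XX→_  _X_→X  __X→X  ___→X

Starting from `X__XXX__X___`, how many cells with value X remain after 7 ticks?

10

_XX_X_XXXXXX
____X__XXXXX
XXXXXXX_XXXX
XXXXXX___XXX
XXXXX_XXX_XX
XXXX___X___X
XXX_XXXXXXX_
count of X: 10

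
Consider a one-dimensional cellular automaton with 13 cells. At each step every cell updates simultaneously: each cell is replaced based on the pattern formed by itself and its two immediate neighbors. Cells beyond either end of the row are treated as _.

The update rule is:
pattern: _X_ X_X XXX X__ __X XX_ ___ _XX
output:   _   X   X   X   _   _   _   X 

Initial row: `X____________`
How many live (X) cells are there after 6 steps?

1

step 1: _X___________
step 2: __X__________
step 3: ___X_________
step 4: ____X________
step 5: _____X_______
step 6: ______X______
count of X: 1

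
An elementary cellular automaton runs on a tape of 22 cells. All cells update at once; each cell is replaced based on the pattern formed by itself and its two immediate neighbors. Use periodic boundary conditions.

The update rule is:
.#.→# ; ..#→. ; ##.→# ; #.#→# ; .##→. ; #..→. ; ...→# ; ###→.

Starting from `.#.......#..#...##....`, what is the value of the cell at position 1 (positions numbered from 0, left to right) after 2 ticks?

#

.#.#####.#..#.#..#.###
###....###..###..##..#
position 1 holds #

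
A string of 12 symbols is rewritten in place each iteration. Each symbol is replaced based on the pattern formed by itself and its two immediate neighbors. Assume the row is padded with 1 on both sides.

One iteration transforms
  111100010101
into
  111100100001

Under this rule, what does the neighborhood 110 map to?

At position 3 the neighborhood is 110; the next row has 1 there.

1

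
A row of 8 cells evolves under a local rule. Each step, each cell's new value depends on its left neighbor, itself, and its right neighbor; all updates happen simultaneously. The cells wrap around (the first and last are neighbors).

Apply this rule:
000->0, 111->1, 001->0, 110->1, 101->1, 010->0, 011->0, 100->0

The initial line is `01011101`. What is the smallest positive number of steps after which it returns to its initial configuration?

step 1: 10101110
step 2: 01010111
step 3: 10101011
step 4: 11010101
step 5: 11101010
step 6: 01110101
step 7: 10111010
step 8: 01011101

8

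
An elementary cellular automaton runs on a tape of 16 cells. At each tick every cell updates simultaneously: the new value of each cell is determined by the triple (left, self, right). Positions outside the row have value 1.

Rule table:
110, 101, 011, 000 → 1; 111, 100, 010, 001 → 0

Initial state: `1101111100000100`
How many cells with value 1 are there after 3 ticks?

0111000101110000
1101010011010110
0110100011101111
count of 1: 10

10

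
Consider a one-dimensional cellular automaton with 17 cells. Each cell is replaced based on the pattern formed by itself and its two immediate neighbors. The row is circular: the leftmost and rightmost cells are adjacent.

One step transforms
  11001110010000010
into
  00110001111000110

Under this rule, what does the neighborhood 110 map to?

At position 1 the neighborhood is 110; the next row has 0 there.

0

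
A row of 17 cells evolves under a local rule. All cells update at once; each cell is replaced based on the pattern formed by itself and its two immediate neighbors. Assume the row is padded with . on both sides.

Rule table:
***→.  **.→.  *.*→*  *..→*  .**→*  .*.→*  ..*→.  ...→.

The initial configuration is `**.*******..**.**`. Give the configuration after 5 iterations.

*.***.**..*.*..**

*.**......*.*.**.
***.*.....*****.*
*..***....*....**
**.*..*...**...*.
*.***.**..*.*..**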